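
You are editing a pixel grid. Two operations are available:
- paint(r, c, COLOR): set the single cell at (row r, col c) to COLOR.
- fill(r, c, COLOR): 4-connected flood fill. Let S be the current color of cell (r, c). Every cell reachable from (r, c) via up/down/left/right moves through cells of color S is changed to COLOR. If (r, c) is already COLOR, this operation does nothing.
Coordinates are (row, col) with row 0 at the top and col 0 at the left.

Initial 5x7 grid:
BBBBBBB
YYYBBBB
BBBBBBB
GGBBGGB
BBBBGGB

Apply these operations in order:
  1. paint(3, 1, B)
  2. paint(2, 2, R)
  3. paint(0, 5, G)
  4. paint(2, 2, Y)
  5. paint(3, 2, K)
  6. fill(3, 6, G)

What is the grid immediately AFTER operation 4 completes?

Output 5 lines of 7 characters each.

After op 1 paint(3,1,B):
BBBBBBB
YYYBBBB
BBBBBBB
GBBBGGB
BBBBGGB
After op 2 paint(2,2,R):
BBBBBBB
YYYBBBB
BBRBBBB
GBBBGGB
BBBBGGB
After op 3 paint(0,5,G):
BBBBBGB
YYYBBBB
BBRBBBB
GBBBGGB
BBBBGGB
After op 4 paint(2,2,Y):
BBBBBGB
YYYBBBB
BBYBBBB
GBBBGGB
BBBBGGB

Answer: BBBBBGB
YYYBBBB
BBYBBBB
GBBBGGB
BBBBGGB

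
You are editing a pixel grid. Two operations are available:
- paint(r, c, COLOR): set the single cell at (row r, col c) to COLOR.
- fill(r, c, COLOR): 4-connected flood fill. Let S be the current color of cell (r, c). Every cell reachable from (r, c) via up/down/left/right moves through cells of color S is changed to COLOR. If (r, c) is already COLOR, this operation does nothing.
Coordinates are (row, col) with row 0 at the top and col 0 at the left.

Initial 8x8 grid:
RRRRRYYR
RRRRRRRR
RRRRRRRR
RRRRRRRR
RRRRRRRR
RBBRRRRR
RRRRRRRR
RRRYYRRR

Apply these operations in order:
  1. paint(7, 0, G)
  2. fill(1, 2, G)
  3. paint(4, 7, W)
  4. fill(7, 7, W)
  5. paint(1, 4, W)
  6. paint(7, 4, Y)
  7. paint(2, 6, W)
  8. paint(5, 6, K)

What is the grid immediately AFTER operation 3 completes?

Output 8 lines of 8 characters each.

Answer: GGGGGYYG
GGGGGGGG
GGGGGGGG
GGGGGGGG
GGGGGGGW
GBBGGGGG
GGGGGGGG
GGGYYGGG

Derivation:
After op 1 paint(7,0,G):
RRRRRYYR
RRRRRRRR
RRRRRRRR
RRRRRRRR
RRRRRRRR
RBBRRRRR
RRRRRRRR
GRRYYRRR
After op 2 fill(1,2,G) [57 cells changed]:
GGGGGYYG
GGGGGGGG
GGGGGGGG
GGGGGGGG
GGGGGGGG
GBBGGGGG
GGGGGGGG
GGGYYGGG
After op 3 paint(4,7,W):
GGGGGYYG
GGGGGGGG
GGGGGGGG
GGGGGGGG
GGGGGGGW
GBBGGGGG
GGGGGGGG
GGGYYGGG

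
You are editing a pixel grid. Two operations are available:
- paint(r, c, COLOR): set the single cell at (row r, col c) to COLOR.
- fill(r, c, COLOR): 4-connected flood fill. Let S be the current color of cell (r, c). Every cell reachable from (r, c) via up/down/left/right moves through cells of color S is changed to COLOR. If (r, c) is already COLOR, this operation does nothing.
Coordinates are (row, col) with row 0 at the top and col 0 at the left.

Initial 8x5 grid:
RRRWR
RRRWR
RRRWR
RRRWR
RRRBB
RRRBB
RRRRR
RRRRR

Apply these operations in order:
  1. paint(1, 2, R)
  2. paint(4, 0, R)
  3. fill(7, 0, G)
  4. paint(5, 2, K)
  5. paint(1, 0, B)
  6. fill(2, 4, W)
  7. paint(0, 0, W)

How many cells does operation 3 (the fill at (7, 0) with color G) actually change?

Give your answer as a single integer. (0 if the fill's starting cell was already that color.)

After op 1 paint(1,2,R):
RRRWR
RRRWR
RRRWR
RRRWR
RRRBB
RRRBB
RRRRR
RRRRR
After op 2 paint(4,0,R):
RRRWR
RRRWR
RRRWR
RRRWR
RRRBB
RRRBB
RRRRR
RRRRR
After op 3 fill(7,0,G) [28 cells changed]:
GGGWR
GGGWR
GGGWR
GGGWR
GGGBB
GGGBB
GGGGG
GGGGG

Answer: 28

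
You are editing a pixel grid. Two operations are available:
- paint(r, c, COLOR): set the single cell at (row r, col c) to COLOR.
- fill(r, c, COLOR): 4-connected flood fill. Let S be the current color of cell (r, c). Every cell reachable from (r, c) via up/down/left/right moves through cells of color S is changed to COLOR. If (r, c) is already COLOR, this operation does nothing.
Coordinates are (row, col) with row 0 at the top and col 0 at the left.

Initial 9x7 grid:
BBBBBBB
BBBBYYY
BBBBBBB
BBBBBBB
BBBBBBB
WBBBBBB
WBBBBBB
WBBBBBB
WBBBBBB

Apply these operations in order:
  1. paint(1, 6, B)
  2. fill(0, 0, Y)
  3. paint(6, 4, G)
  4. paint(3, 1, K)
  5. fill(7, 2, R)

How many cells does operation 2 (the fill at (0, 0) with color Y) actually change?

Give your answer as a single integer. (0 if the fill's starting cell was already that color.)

Answer: 57

Derivation:
After op 1 paint(1,6,B):
BBBBBBB
BBBBYYB
BBBBBBB
BBBBBBB
BBBBBBB
WBBBBBB
WBBBBBB
WBBBBBB
WBBBBBB
After op 2 fill(0,0,Y) [57 cells changed]:
YYYYYYY
YYYYYYY
YYYYYYY
YYYYYYY
YYYYYYY
WYYYYYY
WYYYYYY
WYYYYYY
WYYYYYY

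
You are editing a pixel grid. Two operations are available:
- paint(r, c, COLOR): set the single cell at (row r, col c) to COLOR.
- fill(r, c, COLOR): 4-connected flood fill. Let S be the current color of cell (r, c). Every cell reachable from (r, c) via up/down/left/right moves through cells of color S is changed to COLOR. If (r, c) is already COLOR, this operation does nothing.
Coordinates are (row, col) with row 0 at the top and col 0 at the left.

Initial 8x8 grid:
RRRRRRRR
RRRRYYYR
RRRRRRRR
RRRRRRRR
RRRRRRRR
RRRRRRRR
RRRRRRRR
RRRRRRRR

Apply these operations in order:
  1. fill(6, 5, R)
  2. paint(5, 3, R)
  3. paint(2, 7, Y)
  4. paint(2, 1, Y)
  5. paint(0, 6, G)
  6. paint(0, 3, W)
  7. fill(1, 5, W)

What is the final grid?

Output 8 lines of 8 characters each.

After op 1 fill(6,5,R) [0 cells changed]:
RRRRRRRR
RRRRYYYR
RRRRRRRR
RRRRRRRR
RRRRRRRR
RRRRRRRR
RRRRRRRR
RRRRRRRR
After op 2 paint(5,3,R):
RRRRRRRR
RRRRYYYR
RRRRRRRR
RRRRRRRR
RRRRRRRR
RRRRRRRR
RRRRRRRR
RRRRRRRR
After op 3 paint(2,7,Y):
RRRRRRRR
RRRRYYYR
RRRRRRRY
RRRRRRRR
RRRRRRRR
RRRRRRRR
RRRRRRRR
RRRRRRRR
After op 4 paint(2,1,Y):
RRRRRRRR
RRRRYYYR
RYRRRRRY
RRRRRRRR
RRRRRRRR
RRRRRRRR
RRRRRRRR
RRRRRRRR
After op 5 paint(0,6,G):
RRRRRRGR
RRRRYYYR
RYRRRRRY
RRRRRRRR
RRRRRRRR
RRRRRRRR
RRRRRRRR
RRRRRRRR
After op 6 paint(0,3,W):
RRRWRRGR
RRRRYYYR
RYRRRRRY
RRRRRRRR
RRRRRRRR
RRRRRRRR
RRRRRRRR
RRRRRRRR
After op 7 fill(1,5,W) [3 cells changed]:
RRRWRRGR
RRRRWWWR
RYRRRRRY
RRRRRRRR
RRRRRRRR
RRRRRRRR
RRRRRRRR
RRRRRRRR

Answer: RRRWRRGR
RRRRWWWR
RYRRRRRY
RRRRRRRR
RRRRRRRR
RRRRRRRR
RRRRRRRR
RRRRRRRR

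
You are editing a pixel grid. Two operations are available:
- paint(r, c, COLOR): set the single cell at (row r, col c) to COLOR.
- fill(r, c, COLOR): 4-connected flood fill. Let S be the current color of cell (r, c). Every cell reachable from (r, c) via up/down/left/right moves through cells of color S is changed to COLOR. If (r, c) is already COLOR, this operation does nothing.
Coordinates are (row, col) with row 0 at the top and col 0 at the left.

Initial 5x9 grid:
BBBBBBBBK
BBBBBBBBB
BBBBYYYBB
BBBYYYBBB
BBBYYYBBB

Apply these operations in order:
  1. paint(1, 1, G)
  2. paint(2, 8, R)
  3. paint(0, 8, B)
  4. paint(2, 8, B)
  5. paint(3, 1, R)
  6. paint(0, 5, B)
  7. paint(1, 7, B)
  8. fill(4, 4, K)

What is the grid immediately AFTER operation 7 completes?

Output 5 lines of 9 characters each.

After op 1 paint(1,1,G):
BBBBBBBBK
BGBBBBBBB
BBBBYYYBB
BBBYYYBBB
BBBYYYBBB
After op 2 paint(2,8,R):
BBBBBBBBK
BGBBBBBBB
BBBBYYYBR
BBBYYYBBB
BBBYYYBBB
After op 3 paint(0,8,B):
BBBBBBBBB
BGBBBBBBB
BBBBYYYBR
BBBYYYBBB
BBBYYYBBB
After op 4 paint(2,8,B):
BBBBBBBBB
BGBBBBBBB
BBBBYYYBB
BBBYYYBBB
BBBYYYBBB
After op 5 paint(3,1,R):
BBBBBBBBB
BGBBBBBBB
BBBBYYYBB
BRBYYYBBB
BBBYYYBBB
After op 6 paint(0,5,B):
BBBBBBBBB
BGBBBBBBB
BBBBYYYBB
BRBYYYBBB
BBBYYYBBB
After op 7 paint(1,7,B):
BBBBBBBBB
BGBBBBBBB
BBBBYYYBB
BRBYYYBBB
BBBYYYBBB

Answer: BBBBBBBBB
BGBBBBBBB
BBBBYYYBB
BRBYYYBBB
BBBYYYBBB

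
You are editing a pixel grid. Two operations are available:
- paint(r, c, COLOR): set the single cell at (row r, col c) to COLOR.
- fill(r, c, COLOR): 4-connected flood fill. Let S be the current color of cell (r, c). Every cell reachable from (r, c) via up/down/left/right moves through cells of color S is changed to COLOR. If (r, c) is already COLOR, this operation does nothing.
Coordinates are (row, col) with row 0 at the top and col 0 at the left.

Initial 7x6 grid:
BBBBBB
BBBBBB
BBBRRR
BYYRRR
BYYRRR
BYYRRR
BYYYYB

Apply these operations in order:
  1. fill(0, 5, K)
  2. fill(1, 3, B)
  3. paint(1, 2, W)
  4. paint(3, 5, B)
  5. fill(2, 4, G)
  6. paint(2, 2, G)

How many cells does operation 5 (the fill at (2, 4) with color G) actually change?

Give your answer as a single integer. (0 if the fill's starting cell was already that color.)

After op 1 fill(0,5,K) [19 cells changed]:
KKKKKK
KKKKKK
KKKRRR
KYYRRR
KYYRRR
KYYRRR
KYYYYB
After op 2 fill(1,3,B) [19 cells changed]:
BBBBBB
BBBBBB
BBBRRR
BYYRRR
BYYRRR
BYYRRR
BYYYYB
After op 3 paint(1,2,W):
BBBBBB
BBWBBB
BBBRRR
BYYRRR
BYYRRR
BYYRRR
BYYYYB
After op 4 paint(3,5,B):
BBBBBB
BBWBBB
BBBRRR
BYYRRB
BYYRRR
BYYRRR
BYYYYB
After op 5 fill(2,4,G) [11 cells changed]:
BBBBBB
BBWBBB
BBBGGG
BYYGGB
BYYGGG
BYYGGG
BYYYYB

Answer: 11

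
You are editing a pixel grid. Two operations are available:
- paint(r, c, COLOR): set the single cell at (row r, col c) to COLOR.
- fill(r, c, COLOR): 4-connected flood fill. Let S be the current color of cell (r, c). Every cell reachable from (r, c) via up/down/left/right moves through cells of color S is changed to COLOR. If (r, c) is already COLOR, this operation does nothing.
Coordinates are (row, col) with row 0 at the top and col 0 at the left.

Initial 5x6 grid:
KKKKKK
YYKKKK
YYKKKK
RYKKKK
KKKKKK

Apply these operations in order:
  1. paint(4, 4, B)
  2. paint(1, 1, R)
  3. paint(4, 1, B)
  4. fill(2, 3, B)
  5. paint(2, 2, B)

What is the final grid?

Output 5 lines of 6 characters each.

Answer: BBBBBB
YRBBBB
YYBBBB
RYBBBB
KBBBBB

Derivation:
After op 1 paint(4,4,B):
KKKKKK
YYKKKK
YYKKKK
RYKKKK
KKKKBK
After op 2 paint(1,1,R):
KKKKKK
YRKKKK
YYKKKK
RYKKKK
KKKKBK
After op 3 paint(4,1,B):
KKKKKK
YRKKKK
YYKKKK
RYKKKK
KBKKBK
After op 4 fill(2,3,B) [21 cells changed]:
BBBBBB
YRBBBB
YYBBBB
RYBBBB
KBBBBB
After op 5 paint(2,2,B):
BBBBBB
YRBBBB
YYBBBB
RYBBBB
KBBBBB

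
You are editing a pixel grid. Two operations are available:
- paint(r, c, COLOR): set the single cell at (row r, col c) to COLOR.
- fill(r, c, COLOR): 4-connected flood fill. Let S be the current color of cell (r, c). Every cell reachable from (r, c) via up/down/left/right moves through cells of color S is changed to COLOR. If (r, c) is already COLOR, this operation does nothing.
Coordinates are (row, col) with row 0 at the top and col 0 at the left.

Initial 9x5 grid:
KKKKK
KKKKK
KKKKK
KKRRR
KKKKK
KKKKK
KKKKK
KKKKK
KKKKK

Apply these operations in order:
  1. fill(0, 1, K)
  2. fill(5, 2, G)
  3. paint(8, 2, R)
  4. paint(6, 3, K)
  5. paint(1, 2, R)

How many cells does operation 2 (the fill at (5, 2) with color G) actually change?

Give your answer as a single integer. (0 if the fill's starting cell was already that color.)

Answer: 42

Derivation:
After op 1 fill(0,1,K) [0 cells changed]:
KKKKK
KKKKK
KKKKK
KKRRR
KKKKK
KKKKK
KKKKK
KKKKK
KKKKK
After op 2 fill(5,2,G) [42 cells changed]:
GGGGG
GGGGG
GGGGG
GGRRR
GGGGG
GGGGG
GGGGG
GGGGG
GGGGG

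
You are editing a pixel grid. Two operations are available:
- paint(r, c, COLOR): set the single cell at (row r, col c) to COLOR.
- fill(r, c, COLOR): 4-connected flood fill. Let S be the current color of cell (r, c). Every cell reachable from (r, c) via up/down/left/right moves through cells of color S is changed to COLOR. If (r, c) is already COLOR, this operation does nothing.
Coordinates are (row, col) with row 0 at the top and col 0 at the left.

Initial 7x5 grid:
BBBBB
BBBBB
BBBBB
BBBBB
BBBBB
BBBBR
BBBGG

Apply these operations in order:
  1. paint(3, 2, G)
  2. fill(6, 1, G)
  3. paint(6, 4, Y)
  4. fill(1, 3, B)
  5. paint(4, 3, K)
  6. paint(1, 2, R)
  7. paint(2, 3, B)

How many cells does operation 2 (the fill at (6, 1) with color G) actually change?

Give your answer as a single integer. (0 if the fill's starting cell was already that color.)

After op 1 paint(3,2,G):
BBBBB
BBBBB
BBBBB
BBGBB
BBBBB
BBBBR
BBBGG
After op 2 fill(6,1,G) [31 cells changed]:
GGGGG
GGGGG
GGGGG
GGGGG
GGGGG
GGGGR
GGGGG

Answer: 31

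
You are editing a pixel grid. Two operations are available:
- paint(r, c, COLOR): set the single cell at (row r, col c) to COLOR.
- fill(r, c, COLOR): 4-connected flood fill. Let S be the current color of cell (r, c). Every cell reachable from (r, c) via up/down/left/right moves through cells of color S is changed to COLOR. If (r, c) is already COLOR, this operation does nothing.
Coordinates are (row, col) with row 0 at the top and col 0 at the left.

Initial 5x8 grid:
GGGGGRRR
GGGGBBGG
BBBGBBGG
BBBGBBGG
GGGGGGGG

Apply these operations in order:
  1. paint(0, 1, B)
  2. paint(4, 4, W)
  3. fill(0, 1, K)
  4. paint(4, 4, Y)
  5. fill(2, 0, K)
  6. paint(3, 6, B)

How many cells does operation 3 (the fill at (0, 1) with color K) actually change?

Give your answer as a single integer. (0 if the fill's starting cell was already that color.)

After op 1 paint(0,1,B):
GBGGGRRR
GGGGBBGG
BBBGBBGG
BBBGBBGG
GGGGGGGG
After op 2 paint(4,4,W):
GBGGGRRR
GGGGBBGG
BBBGBBGG
BBBGBBGG
GGGGWGGG
After op 3 fill(0,1,K) [1 cells changed]:
GKGGGRRR
GGGGBBGG
BBBGBBGG
BBBGBBGG
GGGGWGGG

Answer: 1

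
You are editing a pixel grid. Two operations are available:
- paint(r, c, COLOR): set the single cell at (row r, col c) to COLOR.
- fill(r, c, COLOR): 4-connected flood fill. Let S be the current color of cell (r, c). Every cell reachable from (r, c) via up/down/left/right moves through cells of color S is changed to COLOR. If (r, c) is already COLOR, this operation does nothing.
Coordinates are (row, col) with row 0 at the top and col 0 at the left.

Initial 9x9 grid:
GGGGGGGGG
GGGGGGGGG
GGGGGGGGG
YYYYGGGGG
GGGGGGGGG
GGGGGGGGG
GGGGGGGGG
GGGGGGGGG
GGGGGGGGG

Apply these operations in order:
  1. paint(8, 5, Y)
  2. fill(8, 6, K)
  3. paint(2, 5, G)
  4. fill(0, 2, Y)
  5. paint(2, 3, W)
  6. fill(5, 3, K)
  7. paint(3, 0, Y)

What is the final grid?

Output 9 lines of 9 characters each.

After op 1 paint(8,5,Y):
GGGGGGGGG
GGGGGGGGG
GGGGGGGGG
YYYYGGGGG
GGGGGGGGG
GGGGGGGGG
GGGGGGGGG
GGGGGGGGG
GGGGGYGGG
After op 2 fill(8,6,K) [76 cells changed]:
KKKKKKKKK
KKKKKKKKK
KKKKKKKKK
YYYYKKKKK
KKKKKKKKK
KKKKKKKKK
KKKKKKKKK
KKKKKKKKK
KKKKKYKKK
After op 3 paint(2,5,G):
KKKKKKKKK
KKKKKKKKK
KKKKKGKKK
YYYYKKKKK
KKKKKKKKK
KKKKKKKKK
KKKKKKKKK
KKKKKKKKK
KKKKKYKKK
After op 4 fill(0,2,Y) [75 cells changed]:
YYYYYYYYY
YYYYYYYYY
YYYYYGYYY
YYYYYYYYY
YYYYYYYYY
YYYYYYYYY
YYYYYYYYY
YYYYYYYYY
YYYYYYYYY
After op 5 paint(2,3,W):
YYYYYYYYY
YYYYYYYYY
YYYWYGYYY
YYYYYYYYY
YYYYYYYYY
YYYYYYYYY
YYYYYYYYY
YYYYYYYYY
YYYYYYYYY
After op 6 fill(5,3,K) [79 cells changed]:
KKKKKKKKK
KKKKKKKKK
KKKWKGKKK
KKKKKKKKK
KKKKKKKKK
KKKKKKKKK
KKKKKKKKK
KKKKKKKKK
KKKKKKKKK
After op 7 paint(3,0,Y):
KKKKKKKKK
KKKKKKKKK
KKKWKGKKK
YKKKKKKKK
KKKKKKKKK
KKKKKKKKK
KKKKKKKKK
KKKKKKKKK
KKKKKKKKK

Answer: KKKKKKKKK
KKKKKKKKK
KKKWKGKKK
YKKKKKKKK
KKKKKKKKK
KKKKKKKKK
KKKKKKKKK
KKKKKKKKK
KKKKKKKKK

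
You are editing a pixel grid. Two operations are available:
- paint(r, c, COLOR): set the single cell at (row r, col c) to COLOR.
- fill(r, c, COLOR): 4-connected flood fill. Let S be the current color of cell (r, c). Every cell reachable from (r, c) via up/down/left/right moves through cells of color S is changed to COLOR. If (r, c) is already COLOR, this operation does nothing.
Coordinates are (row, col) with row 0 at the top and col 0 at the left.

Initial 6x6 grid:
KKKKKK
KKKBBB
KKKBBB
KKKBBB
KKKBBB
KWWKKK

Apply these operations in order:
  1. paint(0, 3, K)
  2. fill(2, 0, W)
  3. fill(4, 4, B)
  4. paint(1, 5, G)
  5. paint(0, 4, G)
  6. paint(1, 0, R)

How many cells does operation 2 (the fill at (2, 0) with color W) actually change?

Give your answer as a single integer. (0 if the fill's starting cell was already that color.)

Answer: 19

Derivation:
After op 1 paint(0,3,K):
KKKKKK
KKKBBB
KKKBBB
KKKBBB
KKKBBB
KWWKKK
After op 2 fill(2,0,W) [19 cells changed]:
WWWWWW
WWWBBB
WWWBBB
WWWBBB
WWWBBB
WWWKKK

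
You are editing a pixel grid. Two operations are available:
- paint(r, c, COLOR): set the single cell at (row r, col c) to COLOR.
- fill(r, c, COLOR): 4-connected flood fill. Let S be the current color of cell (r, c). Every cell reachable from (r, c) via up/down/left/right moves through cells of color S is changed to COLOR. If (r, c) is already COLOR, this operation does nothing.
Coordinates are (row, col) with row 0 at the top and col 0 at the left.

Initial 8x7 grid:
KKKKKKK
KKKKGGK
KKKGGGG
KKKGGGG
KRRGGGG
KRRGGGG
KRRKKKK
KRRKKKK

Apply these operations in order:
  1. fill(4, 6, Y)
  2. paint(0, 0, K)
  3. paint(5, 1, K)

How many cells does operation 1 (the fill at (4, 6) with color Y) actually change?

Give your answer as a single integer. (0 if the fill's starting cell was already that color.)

After op 1 fill(4,6,Y) [18 cells changed]:
KKKKKKK
KKKKYYK
KKKYYYY
KKKYYYY
KRRYYYY
KRRYYYY
KRRKKKK
KRRKKKK

Answer: 18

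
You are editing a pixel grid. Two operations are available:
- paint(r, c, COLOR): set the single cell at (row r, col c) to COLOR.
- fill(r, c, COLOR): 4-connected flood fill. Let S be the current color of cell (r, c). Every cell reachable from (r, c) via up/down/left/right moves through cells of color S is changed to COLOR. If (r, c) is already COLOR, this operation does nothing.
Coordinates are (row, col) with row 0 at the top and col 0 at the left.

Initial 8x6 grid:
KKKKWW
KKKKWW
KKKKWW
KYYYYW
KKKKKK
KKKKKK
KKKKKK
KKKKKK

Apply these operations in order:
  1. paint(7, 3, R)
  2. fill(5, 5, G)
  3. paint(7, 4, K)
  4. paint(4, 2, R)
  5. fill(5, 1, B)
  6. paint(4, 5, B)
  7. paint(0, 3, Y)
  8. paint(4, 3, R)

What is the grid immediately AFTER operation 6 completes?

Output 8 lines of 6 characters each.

Answer: BBBBWW
BBBBWW
BBBBWW
BYYYYW
BBRBBB
BBBBBB
BBBBBB
BBBRKB

Derivation:
After op 1 paint(7,3,R):
KKKKWW
KKKKWW
KKKKWW
KYYYYW
KKKKKK
KKKKKK
KKKKKK
KKKRKK
After op 2 fill(5,5,G) [36 cells changed]:
GGGGWW
GGGGWW
GGGGWW
GYYYYW
GGGGGG
GGGGGG
GGGGGG
GGGRGG
After op 3 paint(7,4,K):
GGGGWW
GGGGWW
GGGGWW
GYYYYW
GGGGGG
GGGGGG
GGGGGG
GGGRKG
After op 4 paint(4,2,R):
GGGGWW
GGGGWW
GGGGWW
GYYYYW
GGRGGG
GGGGGG
GGGGGG
GGGRKG
After op 5 fill(5,1,B) [34 cells changed]:
BBBBWW
BBBBWW
BBBBWW
BYYYYW
BBRBBB
BBBBBB
BBBBBB
BBBRKB
After op 6 paint(4,5,B):
BBBBWW
BBBBWW
BBBBWW
BYYYYW
BBRBBB
BBBBBB
BBBBBB
BBBRKB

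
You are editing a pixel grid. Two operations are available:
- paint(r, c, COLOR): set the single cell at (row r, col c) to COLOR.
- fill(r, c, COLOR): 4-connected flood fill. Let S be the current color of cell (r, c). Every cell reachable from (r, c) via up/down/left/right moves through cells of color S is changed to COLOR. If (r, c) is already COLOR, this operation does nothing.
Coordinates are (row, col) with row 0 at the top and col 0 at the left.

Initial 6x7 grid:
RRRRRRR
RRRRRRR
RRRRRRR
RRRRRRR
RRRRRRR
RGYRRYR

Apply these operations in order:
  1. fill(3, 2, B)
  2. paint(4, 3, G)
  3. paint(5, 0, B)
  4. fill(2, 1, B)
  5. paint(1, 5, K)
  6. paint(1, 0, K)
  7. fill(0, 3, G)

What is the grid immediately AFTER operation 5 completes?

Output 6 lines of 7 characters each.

After op 1 fill(3,2,B) [39 cells changed]:
BBBBBBB
BBBBBBB
BBBBBBB
BBBBBBB
BBBBBBB
BGYBBYB
After op 2 paint(4,3,G):
BBBBBBB
BBBBBBB
BBBBBBB
BBBBBBB
BBBGBBB
BGYBBYB
After op 3 paint(5,0,B):
BBBBBBB
BBBBBBB
BBBBBBB
BBBBBBB
BBBGBBB
BGYBBYB
After op 4 fill(2,1,B) [0 cells changed]:
BBBBBBB
BBBBBBB
BBBBBBB
BBBBBBB
BBBGBBB
BGYBBYB
After op 5 paint(1,5,K):
BBBBBBB
BBBBBKB
BBBBBBB
BBBBBBB
BBBGBBB
BGYBBYB

Answer: BBBBBBB
BBBBBKB
BBBBBBB
BBBBBBB
BBBGBBB
BGYBBYB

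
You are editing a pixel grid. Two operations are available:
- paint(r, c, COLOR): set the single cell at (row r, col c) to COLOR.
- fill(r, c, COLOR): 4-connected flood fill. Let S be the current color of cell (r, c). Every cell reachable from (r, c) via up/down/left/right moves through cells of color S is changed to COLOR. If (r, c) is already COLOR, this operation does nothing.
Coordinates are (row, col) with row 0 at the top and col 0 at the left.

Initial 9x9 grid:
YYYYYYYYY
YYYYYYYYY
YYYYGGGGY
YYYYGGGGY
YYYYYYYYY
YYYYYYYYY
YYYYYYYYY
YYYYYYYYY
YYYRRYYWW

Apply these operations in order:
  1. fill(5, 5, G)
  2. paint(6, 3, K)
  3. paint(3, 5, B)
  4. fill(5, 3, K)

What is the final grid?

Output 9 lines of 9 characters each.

Answer: KKKKKKKKK
KKKKKKKKK
KKKKKKKKK
KKKKKBKKK
KKKKKKKKK
KKKKKKKKK
KKKKKKKKK
KKKKKKKKK
KKKRRKKWW

Derivation:
After op 1 fill(5,5,G) [69 cells changed]:
GGGGGGGGG
GGGGGGGGG
GGGGGGGGG
GGGGGGGGG
GGGGGGGGG
GGGGGGGGG
GGGGGGGGG
GGGGGGGGG
GGGRRGGWW
After op 2 paint(6,3,K):
GGGGGGGGG
GGGGGGGGG
GGGGGGGGG
GGGGGGGGG
GGGGGGGGG
GGGGGGGGG
GGGKGGGGG
GGGGGGGGG
GGGRRGGWW
After op 3 paint(3,5,B):
GGGGGGGGG
GGGGGGGGG
GGGGGGGGG
GGGGGBGGG
GGGGGGGGG
GGGGGGGGG
GGGKGGGGG
GGGGGGGGG
GGGRRGGWW
After op 4 fill(5,3,K) [75 cells changed]:
KKKKKKKKK
KKKKKKKKK
KKKKKKKKK
KKKKKBKKK
KKKKKKKKK
KKKKKKKKK
KKKKKKKKK
KKKKKKKKK
KKKRRKKWW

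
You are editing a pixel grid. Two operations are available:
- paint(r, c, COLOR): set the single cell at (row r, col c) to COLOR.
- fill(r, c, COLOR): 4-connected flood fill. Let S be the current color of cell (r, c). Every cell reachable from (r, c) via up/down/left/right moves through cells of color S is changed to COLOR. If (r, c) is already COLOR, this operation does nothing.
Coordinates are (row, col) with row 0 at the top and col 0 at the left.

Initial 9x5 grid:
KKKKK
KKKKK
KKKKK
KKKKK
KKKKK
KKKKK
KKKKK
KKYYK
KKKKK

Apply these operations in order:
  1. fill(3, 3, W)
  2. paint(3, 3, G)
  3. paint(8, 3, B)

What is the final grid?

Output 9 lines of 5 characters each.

After op 1 fill(3,3,W) [43 cells changed]:
WWWWW
WWWWW
WWWWW
WWWWW
WWWWW
WWWWW
WWWWW
WWYYW
WWWWW
After op 2 paint(3,3,G):
WWWWW
WWWWW
WWWWW
WWWGW
WWWWW
WWWWW
WWWWW
WWYYW
WWWWW
After op 3 paint(8,3,B):
WWWWW
WWWWW
WWWWW
WWWGW
WWWWW
WWWWW
WWWWW
WWYYW
WWWBW

Answer: WWWWW
WWWWW
WWWWW
WWWGW
WWWWW
WWWWW
WWWWW
WWYYW
WWWBW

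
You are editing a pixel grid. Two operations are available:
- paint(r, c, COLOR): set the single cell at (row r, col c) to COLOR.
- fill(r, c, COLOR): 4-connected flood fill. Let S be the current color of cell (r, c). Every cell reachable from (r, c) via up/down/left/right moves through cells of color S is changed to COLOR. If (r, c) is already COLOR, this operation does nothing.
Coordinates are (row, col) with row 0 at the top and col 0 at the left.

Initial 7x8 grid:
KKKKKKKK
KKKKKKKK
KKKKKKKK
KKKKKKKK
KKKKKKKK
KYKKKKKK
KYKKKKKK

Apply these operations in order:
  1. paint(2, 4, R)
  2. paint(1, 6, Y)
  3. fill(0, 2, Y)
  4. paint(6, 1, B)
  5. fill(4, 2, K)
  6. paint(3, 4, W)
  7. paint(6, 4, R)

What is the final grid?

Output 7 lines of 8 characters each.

After op 1 paint(2,4,R):
KKKKKKKK
KKKKKKKK
KKKKRKKK
KKKKKKKK
KKKKKKKK
KYKKKKKK
KYKKKKKK
After op 2 paint(1,6,Y):
KKKKKKKK
KKKKKKYK
KKKKRKKK
KKKKKKKK
KKKKKKKK
KYKKKKKK
KYKKKKKK
After op 3 fill(0,2,Y) [52 cells changed]:
YYYYYYYY
YYYYYYYY
YYYYRYYY
YYYYYYYY
YYYYYYYY
YYYYYYYY
YYYYYYYY
After op 4 paint(6,1,B):
YYYYYYYY
YYYYYYYY
YYYYRYYY
YYYYYYYY
YYYYYYYY
YYYYYYYY
YBYYYYYY
After op 5 fill(4,2,K) [54 cells changed]:
KKKKKKKK
KKKKKKKK
KKKKRKKK
KKKKKKKK
KKKKKKKK
KKKKKKKK
KBKKKKKK
After op 6 paint(3,4,W):
KKKKKKKK
KKKKKKKK
KKKKRKKK
KKKKWKKK
KKKKKKKK
KKKKKKKK
KBKKKKKK
After op 7 paint(6,4,R):
KKKKKKKK
KKKKKKKK
KKKKRKKK
KKKKWKKK
KKKKKKKK
KKKKKKKK
KBKKRKKK

Answer: KKKKKKKK
KKKKKKKK
KKKKRKKK
KKKKWKKK
KKKKKKKK
KKKKKKKK
KBKKRKKK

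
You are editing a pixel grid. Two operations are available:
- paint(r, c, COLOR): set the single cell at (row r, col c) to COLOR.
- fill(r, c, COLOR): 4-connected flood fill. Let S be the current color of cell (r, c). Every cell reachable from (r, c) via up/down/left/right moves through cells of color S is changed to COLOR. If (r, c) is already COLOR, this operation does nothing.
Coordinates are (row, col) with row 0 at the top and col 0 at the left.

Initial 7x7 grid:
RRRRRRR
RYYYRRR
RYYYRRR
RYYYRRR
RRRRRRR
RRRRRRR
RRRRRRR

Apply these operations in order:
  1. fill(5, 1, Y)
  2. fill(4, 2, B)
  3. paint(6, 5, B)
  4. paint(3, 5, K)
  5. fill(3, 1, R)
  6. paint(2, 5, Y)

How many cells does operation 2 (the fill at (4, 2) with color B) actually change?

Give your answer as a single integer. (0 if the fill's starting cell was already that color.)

Answer: 49

Derivation:
After op 1 fill(5,1,Y) [40 cells changed]:
YYYYYYY
YYYYYYY
YYYYYYY
YYYYYYY
YYYYYYY
YYYYYYY
YYYYYYY
After op 2 fill(4,2,B) [49 cells changed]:
BBBBBBB
BBBBBBB
BBBBBBB
BBBBBBB
BBBBBBB
BBBBBBB
BBBBBBB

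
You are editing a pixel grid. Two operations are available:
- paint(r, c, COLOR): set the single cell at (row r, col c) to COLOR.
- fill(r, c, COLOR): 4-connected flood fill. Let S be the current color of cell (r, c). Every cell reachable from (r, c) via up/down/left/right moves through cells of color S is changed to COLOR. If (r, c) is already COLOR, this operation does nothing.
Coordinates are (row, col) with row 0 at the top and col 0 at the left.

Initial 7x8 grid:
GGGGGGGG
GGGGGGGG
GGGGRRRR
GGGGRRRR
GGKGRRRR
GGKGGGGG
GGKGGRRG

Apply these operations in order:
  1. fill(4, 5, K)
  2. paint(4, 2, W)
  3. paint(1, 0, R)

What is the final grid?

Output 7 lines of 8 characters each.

Answer: GGGGGGGG
RGGGGGGG
GGGGKKKK
GGGGKKKK
GGWGKKKK
GGKGGGGG
GGKGGRRG

Derivation:
After op 1 fill(4,5,K) [12 cells changed]:
GGGGGGGG
GGGGGGGG
GGGGKKKK
GGGGKKKK
GGKGKKKK
GGKGGGGG
GGKGGRRG
After op 2 paint(4,2,W):
GGGGGGGG
GGGGGGGG
GGGGKKKK
GGGGKKKK
GGWGKKKK
GGKGGGGG
GGKGGRRG
After op 3 paint(1,0,R):
GGGGGGGG
RGGGGGGG
GGGGKKKK
GGGGKKKK
GGWGKKKK
GGKGGGGG
GGKGGRRG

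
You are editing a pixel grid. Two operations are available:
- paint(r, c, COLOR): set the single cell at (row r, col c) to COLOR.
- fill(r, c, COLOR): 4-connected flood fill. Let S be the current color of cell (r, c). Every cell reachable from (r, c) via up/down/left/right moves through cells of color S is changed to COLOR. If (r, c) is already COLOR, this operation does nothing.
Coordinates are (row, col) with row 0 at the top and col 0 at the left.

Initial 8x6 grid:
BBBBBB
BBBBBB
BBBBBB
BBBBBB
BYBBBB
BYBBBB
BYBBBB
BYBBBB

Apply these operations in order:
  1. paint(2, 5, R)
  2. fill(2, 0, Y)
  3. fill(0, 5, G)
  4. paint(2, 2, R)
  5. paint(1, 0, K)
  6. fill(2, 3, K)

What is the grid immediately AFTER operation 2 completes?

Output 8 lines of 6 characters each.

Answer: YYYYYY
YYYYYY
YYYYYR
YYYYYY
YYYYYY
YYYYYY
YYYYYY
YYYYYY

Derivation:
After op 1 paint(2,5,R):
BBBBBB
BBBBBB
BBBBBR
BBBBBB
BYBBBB
BYBBBB
BYBBBB
BYBBBB
After op 2 fill(2,0,Y) [43 cells changed]:
YYYYYY
YYYYYY
YYYYYR
YYYYYY
YYYYYY
YYYYYY
YYYYYY
YYYYYY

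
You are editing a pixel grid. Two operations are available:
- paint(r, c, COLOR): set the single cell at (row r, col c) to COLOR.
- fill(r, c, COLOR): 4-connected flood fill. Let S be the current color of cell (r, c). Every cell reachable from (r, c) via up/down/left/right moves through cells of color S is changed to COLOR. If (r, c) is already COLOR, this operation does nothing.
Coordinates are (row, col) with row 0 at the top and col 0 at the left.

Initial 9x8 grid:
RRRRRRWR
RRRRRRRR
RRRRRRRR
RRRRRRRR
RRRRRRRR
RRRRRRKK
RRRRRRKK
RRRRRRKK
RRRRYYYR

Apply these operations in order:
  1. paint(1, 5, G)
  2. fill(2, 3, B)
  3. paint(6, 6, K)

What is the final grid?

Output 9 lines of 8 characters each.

After op 1 paint(1,5,G):
RRRRRRWR
RRRRRGRR
RRRRRRRR
RRRRRRRR
RRRRRRRR
RRRRRRKK
RRRRRRKK
RRRRRRKK
RRRRYYYR
After op 2 fill(2,3,B) [60 cells changed]:
BBBBBBWB
BBBBBGBB
BBBBBBBB
BBBBBBBB
BBBBBBBB
BBBBBBKK
BBBBBBKK
BBBBBBKK
BBBBYYYR
After op 3 paint(6,6,K):
BBBBBBWB
BBBBBGBB
BBBBBBBB
BBBBBBBB
BBBBBBBB
BBBBBBKK
BBBBBBKK
BBBBBBKK
BBBBYYYR

Answer: BBBBBBWB
BBBBBGBB
BBBBBBBB
BBBBBBBB
BBBBBBBB
BBBBBBKK
BBBBBBKK
BBBBBBKK
BBBBYYYR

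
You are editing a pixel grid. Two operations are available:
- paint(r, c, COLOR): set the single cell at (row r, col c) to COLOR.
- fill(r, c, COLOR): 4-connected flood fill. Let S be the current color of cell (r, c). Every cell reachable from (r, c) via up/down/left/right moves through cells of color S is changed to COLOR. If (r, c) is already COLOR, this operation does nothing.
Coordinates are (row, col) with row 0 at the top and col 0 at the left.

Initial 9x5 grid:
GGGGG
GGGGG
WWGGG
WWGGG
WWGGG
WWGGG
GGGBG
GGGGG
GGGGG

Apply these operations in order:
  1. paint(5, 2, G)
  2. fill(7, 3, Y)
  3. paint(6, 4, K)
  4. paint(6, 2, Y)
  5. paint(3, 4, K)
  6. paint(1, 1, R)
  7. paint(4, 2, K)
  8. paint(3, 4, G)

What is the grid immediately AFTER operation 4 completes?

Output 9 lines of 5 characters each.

Answer: YYYYY
YYYYY
WWYYY
WWYYY
WWYYY
WWYYY
YYYBK
YYYYY
YYYYY

Derivation:
After op 1 paint(5,2,G):
GGGGG
GGGGG
WWGGG
WWGGG
WWGGG
WWGGG
GGGBG
GGGGG
GGGGG
After op 2 fill(7,3,Y) [36 cells changed]:
YYYYY
YYYYY
WWYYY
WWYYY
WWYYY
WWYYY
YYYBY
YYYYY
YYYYY
After op 3 paint(6,4,K):
YYYYY
YYYYY
WWYYY
WWYYY
WWYYY
WWYYY
YYYBK
YYYYY
YYYYY
After op 4 paint(6,2,Y):
YYYYY
YYYYY
WWYYY
WWYYY
WWYYY
WWYYY
YYYBK
YYYYY
YYYYY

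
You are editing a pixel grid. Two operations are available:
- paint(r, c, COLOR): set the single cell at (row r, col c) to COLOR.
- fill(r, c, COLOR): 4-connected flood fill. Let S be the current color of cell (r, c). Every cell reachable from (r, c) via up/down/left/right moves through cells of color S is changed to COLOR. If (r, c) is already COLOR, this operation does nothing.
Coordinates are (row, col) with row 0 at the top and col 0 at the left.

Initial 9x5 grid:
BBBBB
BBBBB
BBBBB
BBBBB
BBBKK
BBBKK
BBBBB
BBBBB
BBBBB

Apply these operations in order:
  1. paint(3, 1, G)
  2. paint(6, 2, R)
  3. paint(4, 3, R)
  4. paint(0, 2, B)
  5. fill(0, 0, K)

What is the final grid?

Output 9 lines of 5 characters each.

After op 1 paint(3,1,G):
BBBBB
BBBBB
BBBBB
BGBBB
BBBKK
BBBKK
BBBBB
BBBBB
BBBBB
After op 2 paint(6,2,R):
BBBBB
BBBBB
BBBBB
BGBBB
BBBKK
BBBKK
BBRBB
BBBBB
BBBBB
After op 3 paint(4,3,R):
BBBBB
BBBBB
BBBBB
BGBBB
BBBRK
BBBKK
BBRBB
BBBBB
BBBBB
After op 4 paint(0,2,B):
BBBBB
BBBBB
BBBBB
BGBBB
BBBRK
BBBKK
BBRBB
BBBBB
BBBBB
After op 5 fill(0,0,K) [39 cells changed]:
KKKKK
KKKKK
KKKKK
KGKKK
KKKRK
KKKKK
KKRKK
KKKKK
KKKKK

Answer: KKKKK
KKKKK
KKKKK
KGKKK
KKKRK
KKKKK
KKRKK
KKKKK
KKKKK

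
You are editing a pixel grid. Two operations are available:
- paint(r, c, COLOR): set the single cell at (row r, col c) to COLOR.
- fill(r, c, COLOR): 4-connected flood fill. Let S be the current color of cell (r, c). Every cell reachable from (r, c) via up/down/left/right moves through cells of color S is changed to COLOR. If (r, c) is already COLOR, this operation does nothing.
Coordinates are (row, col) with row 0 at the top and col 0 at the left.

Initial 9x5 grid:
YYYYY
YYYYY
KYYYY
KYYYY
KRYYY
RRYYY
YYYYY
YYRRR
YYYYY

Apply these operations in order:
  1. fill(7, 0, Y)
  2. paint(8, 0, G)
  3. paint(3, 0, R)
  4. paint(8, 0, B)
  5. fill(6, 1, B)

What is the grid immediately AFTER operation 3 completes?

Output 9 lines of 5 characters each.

After op 1 fill(7,0,Y) [0 cells changed]:
YYYYY
YYYYY
KYYYY
KYYYY
KRYYY
RRYYY
YYYYY
YYRRR
YYYYY
After op 2 paint(8,0,G):
YYYYY
YYYYY
KYYYY
KYYYY
KRYYY
RRYYY
YYYYY
YYRRR
GYYYY
After op 3 paint(3,0,R):
YYYYY
YYYYY
KYYYY
RYYYY
KRYYY
RRYYY
YYYYY
YYRRR
GYYYY

Answer: YYYYY
YYYYY
KYYYY
RYYYY
KRYYY
RRYYY
YYYYY
YYRRR
GYYYY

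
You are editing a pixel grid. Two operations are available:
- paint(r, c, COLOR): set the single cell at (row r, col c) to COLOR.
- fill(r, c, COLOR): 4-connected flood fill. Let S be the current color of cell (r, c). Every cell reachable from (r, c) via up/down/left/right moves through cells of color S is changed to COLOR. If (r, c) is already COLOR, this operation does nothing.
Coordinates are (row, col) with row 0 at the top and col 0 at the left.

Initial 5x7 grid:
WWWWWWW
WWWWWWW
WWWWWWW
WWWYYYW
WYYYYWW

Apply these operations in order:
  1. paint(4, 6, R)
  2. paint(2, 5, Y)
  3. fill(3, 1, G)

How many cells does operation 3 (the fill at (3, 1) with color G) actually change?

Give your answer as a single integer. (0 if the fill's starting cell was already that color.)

After op 1 paint(4,6,R):
WWWWWWW
WWWWWWW
WWWWWWW
WWWYYYW
WYYYYWR
After op 2 paint(2,5,Y):
WWWWWWW
WWWWWWW
WWWWWYW
WWWYYYW
WYYYYWR
After op 3 fill(3,1,G) [25 cells changed]:
GGGGGGG
GGGGGGG
GGGGGYG
GGGYYYG
GYYYYWR

Answer: 25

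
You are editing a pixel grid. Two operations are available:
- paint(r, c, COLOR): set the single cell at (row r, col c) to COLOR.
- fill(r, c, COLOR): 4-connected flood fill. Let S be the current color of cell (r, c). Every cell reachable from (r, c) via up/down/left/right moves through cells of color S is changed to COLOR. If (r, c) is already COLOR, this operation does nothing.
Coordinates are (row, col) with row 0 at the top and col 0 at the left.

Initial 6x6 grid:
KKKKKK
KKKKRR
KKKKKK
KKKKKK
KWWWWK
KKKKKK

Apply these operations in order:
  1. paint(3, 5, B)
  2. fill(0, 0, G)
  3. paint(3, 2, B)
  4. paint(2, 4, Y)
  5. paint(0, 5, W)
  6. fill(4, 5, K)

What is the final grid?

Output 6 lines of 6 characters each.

Answer: KKKKKW
KKKKRR
KKKKYG
KKBKKB
KWWWWK
KKKKKK

Derivation:
After op 1 paint(3,5,B):
KKKKKK
KKKKRR
KKKKKK
KKKKKB
KWWWWK
KKKKKK
After op 2 fill(0,0,G) [29 cells changed]:
GGGGGG
GGGGRR
GGGGGG
GGGGGB
GWWWWG
GGGGGG
After op 3 paint(3,2,B):
GGGGGG
GGGGRR
GGGGGG
GGBGGB
GWWWWG
GGGGGG
After op 4 paint(2,4,Y):
GGGGGG
GGGGRR
GGGGYG
GGBGGB
GWWWWG
GGGGGG
After op 5 paint(0,5,W):
GGGGGW
GGGGRR
GGGGYG
GGBGGB
GWWWWG
GGGGGG
After op 6 fill(4,5,K) [25 cells changed]:
KKKKKW
KKKKRR
KKKKYG
KKBKKB
KWWWWK
KKKKKK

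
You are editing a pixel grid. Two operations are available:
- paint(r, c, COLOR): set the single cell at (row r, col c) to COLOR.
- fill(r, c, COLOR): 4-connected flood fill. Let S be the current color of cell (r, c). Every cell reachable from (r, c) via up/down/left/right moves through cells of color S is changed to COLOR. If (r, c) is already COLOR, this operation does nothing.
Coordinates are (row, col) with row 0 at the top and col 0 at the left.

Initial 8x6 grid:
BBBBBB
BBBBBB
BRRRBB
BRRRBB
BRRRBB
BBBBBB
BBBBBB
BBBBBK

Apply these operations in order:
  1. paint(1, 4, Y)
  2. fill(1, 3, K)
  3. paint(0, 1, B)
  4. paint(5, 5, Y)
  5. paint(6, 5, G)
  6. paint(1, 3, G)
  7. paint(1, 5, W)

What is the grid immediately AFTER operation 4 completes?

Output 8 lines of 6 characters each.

Answer: KBKKKK
KKKKYK
KRRRKK
KRRRKK
KRRRKK
KKKKKY
KKKKKK
KKKKKK

Derivation:
After op 1 paint(1,4,Y):
BBBBBB
BBBBYB
BRRRBB
BRRRBB
BRRRBB
BBBBBB
BBBBBB
BBBBBK
After op 2 fill(1,3,K) [37 cells changed]:
KKKKKK
KKKKYK
KRRRKK
KRRRKK
KRRRKK
KKKKKK
KKKKKK
KKKKKK
After op 3 paint(0,1,B):
KBKKKK
KKKKYK
KRRRKK
KRRRKK
KRRRKK
KKKKKK
KKKKKK
KKKKKK
After op 4 paint(5,5,Y):
KBKKKK
KKKKYK
KRRRKK
KRRRKK
KRRRKK
KKKKKY
KKKKKK
KKKKKK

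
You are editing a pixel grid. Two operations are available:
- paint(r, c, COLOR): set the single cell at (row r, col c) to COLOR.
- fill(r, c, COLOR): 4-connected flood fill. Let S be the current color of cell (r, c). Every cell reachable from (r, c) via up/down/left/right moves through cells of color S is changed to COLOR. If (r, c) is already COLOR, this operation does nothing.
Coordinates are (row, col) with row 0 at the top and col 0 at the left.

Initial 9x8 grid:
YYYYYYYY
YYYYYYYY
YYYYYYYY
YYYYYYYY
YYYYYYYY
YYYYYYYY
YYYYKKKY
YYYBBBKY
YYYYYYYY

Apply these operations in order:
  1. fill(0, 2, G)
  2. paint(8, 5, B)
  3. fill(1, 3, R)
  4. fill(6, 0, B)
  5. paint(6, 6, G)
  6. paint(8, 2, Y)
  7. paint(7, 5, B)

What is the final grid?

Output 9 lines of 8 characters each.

Answer: BBBBBBBB
BBBBBBBB
BBBBBBBB
BBBBBBBB
BBBBBBBB
BBBBBBBB
BBBBKKGB
BBBBBBKB
BBYBBBBB

Derivation:
After op 1 fill(0,2,G) [65 cells changed]:
GGGGGGGG
GGGGGGGG
GGGGGGGG
GGGGGGGG
GGGGGGGG
GGGGGGGG
GGGGKKKG
GGGBBBKG
GGGGGGGG
After op 2 paint(8,5,B):
GGGGGGGG
GGGGGGGG
GGGGGGGG
GGGGGGGG
GGGGGGGG
GGGGGGGG
GGGGKKKG
GGGBBBKG
GGGGGBGG
After op 3 fill(1,3,R) [64 cells changed]:
RRRRRRRR
RRRRRRRR
RRRRRRRR
RRRRRRRR
RRRRRRRR
RRRRRRRR
RRRRKKKR
RRRBBBKR
RRRRRBRR
After op 4 fill(6,0,B) [64 cells changed]:
BBBBBBBB
BBBBBBBB
BBBBBBBB
BBBBBBBB
BBBBBBBB
BBBBBBBB
BBBBKKKB
BBBBBBKB
BBBBBBBB
After op 5 paint(6,6,G):
BBBBBBBB
BBBBBBBB
BBBBBBBB
BBBBBBBB
BBBBBBBB
BBBBBBBB
BBBBKKGB
BBBBBBKB
BBBBBBBB
After op 6 paint(8,2,Y):
BBBBBBBB
BBBBBBBB
BBBBBBBB
BBBBBBBB
BBBBBBBB
BBBBBBBB
BBBBKKGB
BBBBBBKB
BBYBBBBB
After op 7 paint(7,5,B):
BBBBBBBB
BBBBBBBB
BBBBBBBB
BBBBBBBB
BBBBBBBB
BBBBBBBB
BBBBKKGB
BBBBBBKB
BBYBBBBB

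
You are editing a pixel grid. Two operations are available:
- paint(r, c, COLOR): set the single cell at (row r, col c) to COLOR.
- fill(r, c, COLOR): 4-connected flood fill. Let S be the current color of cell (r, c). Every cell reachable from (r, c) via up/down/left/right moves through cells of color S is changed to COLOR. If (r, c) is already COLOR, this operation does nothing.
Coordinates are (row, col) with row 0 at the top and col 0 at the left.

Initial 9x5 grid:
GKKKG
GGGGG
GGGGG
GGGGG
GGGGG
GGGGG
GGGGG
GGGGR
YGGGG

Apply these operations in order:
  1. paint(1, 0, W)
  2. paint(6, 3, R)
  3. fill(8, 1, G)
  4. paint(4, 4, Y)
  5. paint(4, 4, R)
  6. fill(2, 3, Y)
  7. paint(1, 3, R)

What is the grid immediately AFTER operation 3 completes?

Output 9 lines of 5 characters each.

After op 1 paint(1,0,W):
GKKKG
WGGGG
GGGGG
GGGGG
GGGGG
GGGGG
GGGGG
GGGGR
YGGGG
After op 2 paint(6,3,R):
GKKKG
WGGGG
GGGGG
GGGGG
GGGGG
GGGGG
GGGRG
GGGGR
YGGGG
After op 3 fill(8,1,G) [0 cells changed]:
GKKKG
WGGGG
GGGGG
GGGGG
GGGGG
GGGGG
GGGRG
GGGGR
YGGGG

Answer: GKKKG
WGGGG
GGGGG
GGGGG
GGGGG
GGGGG
GGGRG
GGGGR
YGGGG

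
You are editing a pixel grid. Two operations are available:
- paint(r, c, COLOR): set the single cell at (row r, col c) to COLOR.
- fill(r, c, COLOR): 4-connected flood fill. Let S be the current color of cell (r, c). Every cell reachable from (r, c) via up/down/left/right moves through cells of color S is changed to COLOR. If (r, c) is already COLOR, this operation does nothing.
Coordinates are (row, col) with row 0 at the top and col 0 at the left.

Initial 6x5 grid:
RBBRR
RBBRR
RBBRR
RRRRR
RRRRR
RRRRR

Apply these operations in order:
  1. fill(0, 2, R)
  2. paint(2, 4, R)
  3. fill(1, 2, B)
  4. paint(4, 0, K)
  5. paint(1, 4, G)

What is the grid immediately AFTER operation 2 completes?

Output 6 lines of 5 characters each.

After op 1 fill(0,2,R) [6 cells changed]:
RRRRR
RRRRR
RRRRR
RRRRR
RRRRR
RRRRR
After op 2 paint(2,4,R):
RRRRR
RRRRR
RRRRR
RRRRR
RRRRR
RRRRR

Answer: RRRRR
RRRRR
RRRRR
RRRRR
RRRRR
RRRRR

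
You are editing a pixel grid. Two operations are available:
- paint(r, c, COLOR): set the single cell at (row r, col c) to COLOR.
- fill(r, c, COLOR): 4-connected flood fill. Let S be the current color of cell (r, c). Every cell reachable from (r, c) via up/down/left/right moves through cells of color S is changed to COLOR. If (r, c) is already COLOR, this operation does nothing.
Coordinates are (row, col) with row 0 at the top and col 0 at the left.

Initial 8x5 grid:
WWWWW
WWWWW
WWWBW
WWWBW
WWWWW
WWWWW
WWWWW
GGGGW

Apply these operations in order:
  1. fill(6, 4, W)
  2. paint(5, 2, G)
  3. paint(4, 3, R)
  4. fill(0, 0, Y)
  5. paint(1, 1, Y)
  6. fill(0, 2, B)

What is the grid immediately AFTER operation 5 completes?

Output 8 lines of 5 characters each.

After op 1 fill(6,4,W) [0 cells changed]:
WWWWW
WWWWW
WWWBW
WWWBW
WWWWW
WWWWW
WWWWW
GGGGW
After op 2 paint(5,2,G):
WWWWW
WWWWW
WWWBW
WWWBW
WWWWW
WWGWW
WWWWW
GGGGW
After op 3 paint(4,3,R):
WWWWW
WWWWW
WWWBW
WWWBW
WWWRW
WWGWW
WWWWW
GGGGW
After op 4 fill(0,0,Y) [32 cells changed]:
YYYYY
YYYYY
YYYBY
YYYBY
YYYRY
YYGYY
YYYYY
GGGGY
After op 5 paint(1,1,Y):
YYYYY
YYYYY
YYYBY
YYYBY
YYYRY
YYGYY
YYYYY
GGGGY

Answer: YYYYY
YYYYY
YYYBY
YYYBY
YYYRY
YYGYY
YYYYY
GGGGY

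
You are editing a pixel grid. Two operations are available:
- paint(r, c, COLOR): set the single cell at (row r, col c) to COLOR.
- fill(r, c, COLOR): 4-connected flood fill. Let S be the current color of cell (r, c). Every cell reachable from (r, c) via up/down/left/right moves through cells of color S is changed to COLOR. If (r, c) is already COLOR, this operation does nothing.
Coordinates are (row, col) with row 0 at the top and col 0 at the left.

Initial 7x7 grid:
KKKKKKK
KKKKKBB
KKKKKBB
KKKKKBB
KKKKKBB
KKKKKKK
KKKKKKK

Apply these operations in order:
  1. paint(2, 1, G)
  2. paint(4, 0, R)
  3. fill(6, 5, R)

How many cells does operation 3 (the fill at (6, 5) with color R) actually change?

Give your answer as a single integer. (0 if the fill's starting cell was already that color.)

Answer: 39

Derivation:
After op 1 paint(2,1,G):
KKKKKKK
KKKKKBB
KGKKKBB
KKKKKBB
KKKKKBB
KKKKKKK
KKKKKKK
After op 2 paint(4,0,R):
KKKKKKK
KKKKKBB
KGKKKBB
KKKKKBB
RKKKKBB
KKKKKKK
KKKKKKK
After op 3 fill(6,5,R) [39 cells changed]:
RRRRRRR
RRRRRBB
RGRRRBB
RRRRRBB
RRRRRBB
RRRRRRR
RRRRRRR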